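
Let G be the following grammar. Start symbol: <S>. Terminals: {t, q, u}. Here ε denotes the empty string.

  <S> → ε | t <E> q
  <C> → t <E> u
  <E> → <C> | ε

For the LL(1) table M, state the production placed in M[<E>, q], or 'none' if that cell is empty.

FIRST(<S>): from <S>→ε we get {ε}; from <S>→t <E> q we get {t}. So FIRST(<S>) = {ε, t}.
FIRST(<C>): from <C>→t <E> u we get {t}. So FIRST(<C>) = {t}.
FIRST(<E>): from <E>→<C> we get {t}; from <E>→ε we get {ε}. So FIRST(<E>) = {ε, t}.
FOLLOW(<S>) includes $ since <S> is the start symbol.
FOLLOW(<E>): in <S>→t <E> q, <E> is followed by q with FIRST {q}; in <C>→t <E> u, <E> is followed by u with FIRST {u}. Thus FOLLOW(<E>) = {q, u}.
For <E> → <C>: FIRST(<C>) = {t}, so it goes in M[<E>, t] for t ∈ {t}.
For <E> → ε: FIRST(ε) = {ε}, so it goes in M[<E>, t] for t ∈ {}; since ε ∈ FIRST, also for every t ∈ FOLLOW(<E>) = {q, u}.

<E> → ε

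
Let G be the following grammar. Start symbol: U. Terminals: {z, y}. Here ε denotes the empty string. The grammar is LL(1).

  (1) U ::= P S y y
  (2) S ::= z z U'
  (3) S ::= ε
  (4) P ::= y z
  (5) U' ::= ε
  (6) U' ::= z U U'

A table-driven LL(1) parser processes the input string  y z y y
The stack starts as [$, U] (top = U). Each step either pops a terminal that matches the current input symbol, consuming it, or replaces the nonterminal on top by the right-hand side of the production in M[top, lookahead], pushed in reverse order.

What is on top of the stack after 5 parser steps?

y

     Stack        Input      Action
  1  $ U          y z y y $  expand U ::= P S y y
  2  $ y y S P    y z y y $  expand P ::= y z
  3  $ y y S z y  y z y y $  match y
  4  $ y y S z    z y y $    match z
  5  $ y y S      y y $      expand S ::= ε
Stack after step 5: $ y y (top = y).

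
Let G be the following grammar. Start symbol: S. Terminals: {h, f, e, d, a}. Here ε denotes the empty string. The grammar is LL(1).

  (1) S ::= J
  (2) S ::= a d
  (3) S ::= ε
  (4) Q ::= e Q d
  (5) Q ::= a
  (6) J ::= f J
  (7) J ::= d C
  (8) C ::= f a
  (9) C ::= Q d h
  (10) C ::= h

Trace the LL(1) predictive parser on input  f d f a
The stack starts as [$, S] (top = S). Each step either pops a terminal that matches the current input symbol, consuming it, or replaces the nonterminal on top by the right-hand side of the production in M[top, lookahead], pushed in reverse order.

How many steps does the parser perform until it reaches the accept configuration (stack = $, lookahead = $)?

     Stack  Input      Action
  1  $ S    f d f a $  expand S ::= J
  2  $ J    f d f a $  expand J ::= f J
  3  $ J f  f d f a $  match f
  4  $ J    d f a $    expand J ::= d C
  5  $ C d  d f a $    match d
  6  $ C    f a $      expand C ::= f a
  7  $ a f  f a $      match f
  8  $ a    a $        match a
Accept reached after 8 steps.

8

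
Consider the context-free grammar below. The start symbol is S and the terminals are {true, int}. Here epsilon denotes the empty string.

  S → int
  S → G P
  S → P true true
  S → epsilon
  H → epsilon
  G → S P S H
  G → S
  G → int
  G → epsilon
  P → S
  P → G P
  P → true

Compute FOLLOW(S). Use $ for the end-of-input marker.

FIRST(H) = {epsilon}
FIRST(S) = {epsilon, int, true}  (via G P, P true true)
FIRST(G) = {epsilon, int, true}  (via S P S H, S)
FIRST(P) = {epsilon, int, true}  (via S, G P)
FOLLOW(S) includes $ since S is the start symbol.
FOLLOW(S): in G→S P S H (occurrence 1), S is followed by P S H with FIRST {epsilon, int, true}; in G→S P S H (occurrence 1), the suffix after S is nullable, so FOLLOW(S) ⊇ FOLLOW(G) = {$, int, true}; in G→S P S H (occurrence 2), S is followed by H with FIRST {epsilon}; in G→S P S H (occurrence 2), the suffix after S is nullable, so FOLLOW(S) ⊇ FOLLOW(G) = {$, int, true}; in G→S, the suffix after S is empty, so FOLLOW(S) ⊇ FOLLOW(G) = {$, int, true}; in P→S, the suffix after S is empty, so FOLLOW(S) ⊇ FOLLOW(P) = {$, int, true}. Thus FOLLOW(S) = {$, int, true}.
FOLLOW(H): in G→S P S H, the suffix after H is empty, so FOLLOW(H) ⊇ FOLLOW(G) = {$, int, true}. Thus FOLLOW(H) = {$, int, true}.
FOLLOW(G): in S→G P, G is followed by P with FIRST {epsilon, int, true}; in S→G P, the suffix after G is nullable, so FOLLOW(G) ⊇ FOLLOW(S) = {$, int, true}; in P→G P, G is followed by P with FIRST {epsilon, int, true}; in P→G P, the suffix after G is nullable, so FOLLOW(G) ⊇ FOLLOW(P) = {$, int, true}. Thus FOLLOW(G) = {$, int, true}.
FOLLOW(P): in S→G P, the suffix after P is empty, so FOLLOW(P) ⊇ FOLLOW(S) = {$, int, true}; in S→P true true, P is followed by true true with FIRST {true}; in G→S P S H, P is followed by S H with FIRST {epsilon, int, true}; in G→S P S H, the suffix after P is nullable, so FOLLOW(P) ⊇ FOLLOW(G) = {$, int, true}; in P→G P, the suffix after P is empty (adds nothing new). Thus FOLLOW(P) = {$, int, true}.

{$, int, true}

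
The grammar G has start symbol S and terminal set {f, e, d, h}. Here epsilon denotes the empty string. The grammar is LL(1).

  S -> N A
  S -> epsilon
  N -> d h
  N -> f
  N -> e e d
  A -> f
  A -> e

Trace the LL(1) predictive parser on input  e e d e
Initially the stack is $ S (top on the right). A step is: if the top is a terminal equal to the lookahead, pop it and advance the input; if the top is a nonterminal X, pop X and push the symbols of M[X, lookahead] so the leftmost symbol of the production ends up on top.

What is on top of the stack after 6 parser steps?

e

step 1: stack=$ S  input=e e d e $  — expand S -> N A
step 2: stack=$ A N  input=e e d e $  — expand N -> e e d
step 3: stack=$ A d e e  input=e e d e $  — match e
step 4: stack=$ A d e  input=e d e $  — match e
step 5: stack=$ A d  input=d e $  — match d
step 6: stack=$ A  input=e $  — expand A -> e
Stack after step 6: $ e (top = e).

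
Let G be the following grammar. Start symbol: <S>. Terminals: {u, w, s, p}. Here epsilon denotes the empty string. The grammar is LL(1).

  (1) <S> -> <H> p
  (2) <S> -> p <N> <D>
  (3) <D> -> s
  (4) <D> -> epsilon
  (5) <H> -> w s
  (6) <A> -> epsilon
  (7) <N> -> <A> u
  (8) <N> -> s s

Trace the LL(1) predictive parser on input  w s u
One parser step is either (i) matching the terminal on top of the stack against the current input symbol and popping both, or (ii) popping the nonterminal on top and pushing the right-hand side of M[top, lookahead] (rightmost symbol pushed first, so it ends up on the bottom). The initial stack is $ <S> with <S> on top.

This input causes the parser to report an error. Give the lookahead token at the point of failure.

step 1: stack=$ <S>  input=w s u $  — expand <S> -> <H> p
step 2: stack=$ p <H>  input=w s u $  — expand <H> -> w s
step 3: stack=$ p s w  input=w s u $  — match w
step 4: stack=$ p s  input=s u $  — match s
step 5: stack=$ p  input=u $  — error: top is terminal p but lookahead is u

u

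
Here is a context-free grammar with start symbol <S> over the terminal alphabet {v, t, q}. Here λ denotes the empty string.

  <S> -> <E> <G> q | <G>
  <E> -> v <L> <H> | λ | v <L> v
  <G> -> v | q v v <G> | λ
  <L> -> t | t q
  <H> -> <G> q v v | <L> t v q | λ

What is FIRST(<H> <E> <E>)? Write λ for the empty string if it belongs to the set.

{λ, q, t, v}

FIRST(<E>) = {λ, v}
FIRST(<G>) = {λ, q, v}
FIRST(<L>) = {t}
FIRST(<S>) = {λ, q, v}  (via <E> <G> q, <G>)
FIRST(<H>) = {λ, q, t, v}  (via <G> q v v, <L> t v q)
FIRST(<H> <E> <E>): take FIRST of each symbol in turn, carrying on past any symbol whose FIRST contains λ; result {λ, q, t, v}.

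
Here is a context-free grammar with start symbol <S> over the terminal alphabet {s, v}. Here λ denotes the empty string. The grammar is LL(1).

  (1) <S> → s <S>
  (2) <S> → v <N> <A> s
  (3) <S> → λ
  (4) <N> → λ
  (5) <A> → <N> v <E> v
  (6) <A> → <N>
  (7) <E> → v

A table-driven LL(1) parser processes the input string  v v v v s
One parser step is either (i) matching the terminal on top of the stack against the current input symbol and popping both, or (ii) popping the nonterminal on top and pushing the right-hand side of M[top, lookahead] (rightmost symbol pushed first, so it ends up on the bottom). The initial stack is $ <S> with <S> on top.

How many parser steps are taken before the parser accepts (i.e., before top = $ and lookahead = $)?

10

      Stack            Input        Action
   1  $ <S>            v v v v s $  expand <S> → v <N> <A> s
   2  $ s <A> <N> v    v v v v s $  match v
   3  $ s <A> <N>      v v v s $    expand <N> → λ
   4  $ s <A>          v v v s $    expand <A> → <N> v <E> v
   5  $ s v <E> v <N>  v v v s $    expand <N> → λ
   6  $ s v <E> v      v v v s $    match v
   7  $ s v <E>        v v s $      expand <E> → v
   8  $ s v v          v v s $      match v
   9  $ s v            v s $        match v
  10  $ s              s $          match s
Accept reached after 10 steps.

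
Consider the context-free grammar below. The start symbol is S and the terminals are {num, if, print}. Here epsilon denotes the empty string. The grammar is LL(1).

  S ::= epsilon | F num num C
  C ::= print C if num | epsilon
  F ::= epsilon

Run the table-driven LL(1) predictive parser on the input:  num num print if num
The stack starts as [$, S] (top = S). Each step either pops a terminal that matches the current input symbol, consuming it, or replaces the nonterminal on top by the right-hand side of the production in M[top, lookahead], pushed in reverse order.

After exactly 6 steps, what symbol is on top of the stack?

C

step 1: stack=$ S  input=num num print if num $  — expand S ::= F num num C
step 2: stack=$ C num num F  input=num num print if num $  — expand F ::= epsilon
step 3: stack=$ C num num  input=num num print if num $  — match num
step 4: stack=$ C num  input=num print if num $  — match num
step 5: stack=$ C  input=print if num $  — expand C ::= print C if num
step 6: stack=$ num if C print  input=print if num $  — match print
Stack after step 6: $ num if C (top = C).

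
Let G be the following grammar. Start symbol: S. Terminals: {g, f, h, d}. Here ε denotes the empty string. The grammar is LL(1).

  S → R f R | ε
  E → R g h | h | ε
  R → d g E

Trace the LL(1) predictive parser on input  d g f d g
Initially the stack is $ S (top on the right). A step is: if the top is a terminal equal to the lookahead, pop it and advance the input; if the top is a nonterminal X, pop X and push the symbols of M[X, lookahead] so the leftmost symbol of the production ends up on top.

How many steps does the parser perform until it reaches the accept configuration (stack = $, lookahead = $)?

      Stack        Input        Action
   1  $ S          d g f d g $  expand S → R f R
   2  $ R f R      d g f d g $  expand R → d g E
   3  $ R f E g d  d g f d g $  match d
   4  $ R f E g    g f d g $    match g
   5  $ R f E      f d g $      expand E → ε
   6  $ R f        f d g $      match f
   7  $ R          d g $        expand R → d g E
   8  $ E g d      d g $        match d
   9  $ E g        g $          match g
  10  $ E          $            expand E → ε
Accept reached after 10 steps.

10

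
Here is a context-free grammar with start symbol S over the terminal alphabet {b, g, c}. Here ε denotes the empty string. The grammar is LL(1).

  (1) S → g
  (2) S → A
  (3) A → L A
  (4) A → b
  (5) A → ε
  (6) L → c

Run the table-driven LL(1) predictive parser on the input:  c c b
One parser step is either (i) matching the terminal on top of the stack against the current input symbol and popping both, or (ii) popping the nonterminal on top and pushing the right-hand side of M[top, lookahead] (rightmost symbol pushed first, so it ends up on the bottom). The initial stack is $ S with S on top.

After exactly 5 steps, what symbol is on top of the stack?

step 1: stack=$ S  input=c c b $  — expand S → A
step 2: stack=$ A  input=c c b $  — expand A → L A
step 3: stack=$ A L  input=c c b $  — expand L → c
step 4: stack=$ A c  input=c c b $  — match c
step 5: stack=$ A  input=c b $  — expand A → L A
Stack after step 5: $ A L (top = L).

L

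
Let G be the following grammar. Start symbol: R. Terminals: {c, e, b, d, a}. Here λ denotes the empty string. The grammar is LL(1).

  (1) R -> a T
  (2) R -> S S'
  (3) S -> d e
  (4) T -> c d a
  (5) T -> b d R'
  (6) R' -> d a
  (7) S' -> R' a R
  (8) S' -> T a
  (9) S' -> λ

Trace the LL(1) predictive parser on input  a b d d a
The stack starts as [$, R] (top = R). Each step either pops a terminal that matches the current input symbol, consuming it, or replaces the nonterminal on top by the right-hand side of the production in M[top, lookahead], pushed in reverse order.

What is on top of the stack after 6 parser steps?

     Stack     Input        Action
  1  $ R       a b d d a $  expand R -> a T
  2  $ T a     a b d d a $  match a
  3  $ T       b d d a $    expand T -> b d R'
  4  $ R' d b  b d d a $    match b
  5  $ R' d    d d a $      match d
  6  $ R'      d a $        expand R' -> d a
Stack after step 6: $ a d (top = d).

d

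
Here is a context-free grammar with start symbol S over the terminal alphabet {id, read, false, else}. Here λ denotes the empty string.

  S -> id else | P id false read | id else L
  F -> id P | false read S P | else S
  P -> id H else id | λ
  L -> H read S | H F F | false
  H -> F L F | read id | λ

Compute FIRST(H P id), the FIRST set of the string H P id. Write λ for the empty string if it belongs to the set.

FIRST(F) = {else, false, id}
FIRST(P) = {λ, id}
FIRST(S) = {id}  (via P id false read)
FIRST(H) = {λ, else, false, id, read}  (via F L F)
FIRST(L) = {else, false, id, read}  (via H read S, H F F)
FIRST(H P id): take FIRST of each symbol in turn, carrying on past any symbol whose FIRST contains λ; result {else, false, id, read}.

{else, false, id, read}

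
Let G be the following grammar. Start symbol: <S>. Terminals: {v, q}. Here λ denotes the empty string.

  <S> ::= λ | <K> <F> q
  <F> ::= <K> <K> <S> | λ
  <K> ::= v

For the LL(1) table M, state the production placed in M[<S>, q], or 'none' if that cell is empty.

<S> ::= λ

FIRST(<K>): from <K>::=v we get {v}. So FIRST(<K>) = {v}.
FIRST(<S>): from <S>::=λ we get {λ}; from <S>::=<K> <F> q we get {v}. So FIRST(<S>) = {λ, v}.
FIRST(<F>): from <F>::=<K> <K> <S> we get {v}; from <F>::=λ we get {λ}. So FIRST(<F>) = {λ, v}.
FOLLOW(<S>) includes $ since <S> is the start symbol.
FOLLOW(<F>): in <S>::=<K> <F> q, <F> is followed by q with FIRST {q}. Thus FOLLOW(<F>) = {q}.
FOLLOW(<S>): in <F>::=<K> <K> <S>, the suffix after <S> is empty, so FOLLOW(<S>) ⊇ FOLLOW(<F>) = {q}. Thus FOLLOW(<S>) = {$, q}.
For <S> ::= λ: FIRST(λ) = {λ}, so it goes in M[<S>, t] for t ∈ {}; since λ ∈ FIRST, also for every t ∈ FOLLOW(<S>) = {$, q}.
For <S> ::= <K> <F> q: FIRST(<K> <F> q) = {v}, so it goes in M[<S>, t] for t ∈ {v}.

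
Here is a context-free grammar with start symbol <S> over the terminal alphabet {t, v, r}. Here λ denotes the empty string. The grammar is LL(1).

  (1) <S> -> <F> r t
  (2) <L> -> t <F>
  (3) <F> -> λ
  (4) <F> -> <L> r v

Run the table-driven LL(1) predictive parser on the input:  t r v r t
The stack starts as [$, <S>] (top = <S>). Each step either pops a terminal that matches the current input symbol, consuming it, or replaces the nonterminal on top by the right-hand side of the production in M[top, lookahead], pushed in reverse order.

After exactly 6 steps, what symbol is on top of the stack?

step 1: stack=$ <S>  input=t r v r t $  — expand <S> -> <F> r t
step 2: stack=$ t r <F>  input=t r v r t $  — expand <F> -> <L> r v
step 3: stack=$ t r v r <L>  input=t r v r t $  — expand <L> -> t <F>
step 4: stack=$ t r v r <F> t  input=t r v r t $  — match t
step 5: stack=$ t r v r <F>  input=r v r t $  — expand <F> -> λ
step 6: stack=$ t r v r  input=r v r t $  — match r
Stack after step 6: $ t r v (top = v).

v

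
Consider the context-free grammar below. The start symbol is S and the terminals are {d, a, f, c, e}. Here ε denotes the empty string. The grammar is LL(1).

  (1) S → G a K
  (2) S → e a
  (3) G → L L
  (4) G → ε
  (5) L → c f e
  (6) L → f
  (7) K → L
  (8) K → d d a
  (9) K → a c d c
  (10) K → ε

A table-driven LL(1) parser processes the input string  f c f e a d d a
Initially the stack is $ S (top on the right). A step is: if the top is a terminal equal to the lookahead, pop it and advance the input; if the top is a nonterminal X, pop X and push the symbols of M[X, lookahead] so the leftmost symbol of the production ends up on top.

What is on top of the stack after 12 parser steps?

a

      Stack        Input              Action
   1  $ S          f c f e a d d a $  expand S → G a K
   2  $ K a G      f c f e a d d a $  expand G → L L
   3  $ K a L L    f c f e a d d a $  expand L → f
   4  $ K a L f    f c f e a d d a $  match f
   5  $ K a L      c f e a d d a $    expand L → c f e
   6  $ K a e f c  c f e a d d a $    match c
   7  $ K a e f    f e a d d a $      match f
   8  $ K a e      e a d d a $        match e
   9  $ K a        a d d a $          match a
  10  $ K          d d a $            expand K → d d a
  11  $ a d d      d d a $            match d
  12  $ a d        d a $              match d
Stack after step 12: $ a (top = a).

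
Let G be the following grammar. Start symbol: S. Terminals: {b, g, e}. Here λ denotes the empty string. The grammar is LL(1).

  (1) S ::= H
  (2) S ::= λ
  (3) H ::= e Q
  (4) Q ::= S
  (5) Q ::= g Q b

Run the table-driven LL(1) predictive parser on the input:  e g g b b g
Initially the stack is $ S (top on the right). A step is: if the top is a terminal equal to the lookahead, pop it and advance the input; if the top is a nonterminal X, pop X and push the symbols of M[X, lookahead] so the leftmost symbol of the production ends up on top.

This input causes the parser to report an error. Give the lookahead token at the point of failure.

g

      Stack      Input          Action
   1  $ S        e g g b b g $  expand S ::= H
   2  $ H        e g g b b g $  expand H ::= e Q
   3  $ Q e      e g g b b g $  match e
   4  $ Q        g g b b g $    expand Q ::= g Q b
   5  $ b Q g    g g b b g $    match g
   6  $ b Q      g b b g $      expand Q ::= g Q b
   7  $ b b Q g  g b b g $      match g
   8  $ b b Q    b b g $        expand Q ::= S
   9  $ b b S    b b g $        expand S ::= λ
  10  $ b b      b b g $        match b
  11  $ b        b g $          match b
  12  $          g $            error: stack empty but input remains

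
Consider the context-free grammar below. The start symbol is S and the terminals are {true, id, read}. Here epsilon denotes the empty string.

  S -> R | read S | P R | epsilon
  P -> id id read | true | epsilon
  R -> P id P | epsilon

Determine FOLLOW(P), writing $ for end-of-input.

{$, id, true}

FIRST(P) = {epsilon, id, true}
FIRST(R) = {epsilon, id, true}  (via P id P)
FIRST(S) = {epsilon, id, read, true}  (via R, P R)
FOLLOW(S) includes $ since S is the start symbol.
FOLLOW(S): in S->read S, the suffix after S is empty (adds nothing new). Thus FOLLOW(S) = {$}.
FOLLOW(R): in S->R, the suffix after R is empty, so FOLLOW(R) ⊇ FOLLOW(S) = {$}; in S->P R, the suffix after R is empty, so FOLLOW(R) ⊇ FOLLOW(S) = {$}. Thus FOLLOW(R) = {$}.
FOLLOW(P): in S->P R, P is followed by R with FIRST {epsilon, id, true}; in S->P R, the suffix after P is nullable, so FOLLOW(P) ⊇ FOLLOW(S) = {$}; in R->P id P (occurrence 1), P is followed by id P with FIRST {id}; in R->P id P (occurrence 2), the suffix after P is empty, so FOLLOW(P) ⊇ FOLLOW(R) = {$}. Thus FOLLOW(P) = {$, id, true}.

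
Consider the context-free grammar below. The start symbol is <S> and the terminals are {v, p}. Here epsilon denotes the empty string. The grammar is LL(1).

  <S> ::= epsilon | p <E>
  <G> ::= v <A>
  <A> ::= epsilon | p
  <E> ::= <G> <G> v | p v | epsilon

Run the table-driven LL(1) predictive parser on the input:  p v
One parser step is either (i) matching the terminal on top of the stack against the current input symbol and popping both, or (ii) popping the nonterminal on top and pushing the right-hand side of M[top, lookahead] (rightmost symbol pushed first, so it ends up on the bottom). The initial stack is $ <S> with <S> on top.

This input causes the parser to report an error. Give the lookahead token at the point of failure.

step 1: stack=$ <S>  input=p v $  — expand <S> ::= p <E>
step 2: stack=$ <E> p  input=p v $  — match p
step 3: stack=$ <E>  input=v $  — expand <E> ::= <G> <G> v
step 4: stack=$ v <G> <G>  input=v $  — expand <G> ::= v <A>
step 5: stack=$ v <G> <A> v  input=v $  — match v
step 6: stack=$ v <G> <A>  input=$  — error: M[<A>, $] is empty

$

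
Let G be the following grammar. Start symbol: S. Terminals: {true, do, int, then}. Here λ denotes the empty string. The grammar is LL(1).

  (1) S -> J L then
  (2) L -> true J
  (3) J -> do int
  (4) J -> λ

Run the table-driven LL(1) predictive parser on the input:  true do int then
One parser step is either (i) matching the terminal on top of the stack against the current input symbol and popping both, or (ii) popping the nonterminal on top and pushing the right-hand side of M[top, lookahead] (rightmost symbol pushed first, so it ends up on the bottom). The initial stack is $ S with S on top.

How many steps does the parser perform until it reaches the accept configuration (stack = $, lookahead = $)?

8

step 1: stack=$ S  input=true do int then $  — expand S -> J L then
step 2: stack=$ then L J  input=true do int then $  — expand J -> λ
step 3: stack=$ then L  input=true do int then $  — expand L -> true J
step 4: stack=$ then J true  input=true do int then $  — match true
step 5: stack=$ then J  input=do int then $  — expand J -> do int
step 6: stack=$ then int do  input=do int then $  — match do
step 7: stack=$ then int  input=int then $  — match int
step 8: stack=$ then  input=then $  — match then
Accept reached after 8 steps.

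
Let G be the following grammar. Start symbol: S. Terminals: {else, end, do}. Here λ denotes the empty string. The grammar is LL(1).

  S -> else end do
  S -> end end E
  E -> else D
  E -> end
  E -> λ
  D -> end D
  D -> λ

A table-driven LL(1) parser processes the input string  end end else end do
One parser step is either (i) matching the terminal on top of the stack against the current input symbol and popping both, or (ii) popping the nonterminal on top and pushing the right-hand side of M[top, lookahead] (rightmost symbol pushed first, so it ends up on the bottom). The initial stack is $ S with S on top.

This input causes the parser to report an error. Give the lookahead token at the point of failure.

do

     Stack        Input                  Action
  1  $ S          end end else end do $  expand S -> end end E
  2  $ E end end  end end else end do $  match end
  3  $ E end      end else end do $      match end
  4  $ E          else end do $          expand E -> else D
  5  $ D else     else end do $          match else
  6  $ D          end do $               expand D -> end D
  7  $ D end      end do $               match end
  8  $ D          do $                   error: M[D, do] is empty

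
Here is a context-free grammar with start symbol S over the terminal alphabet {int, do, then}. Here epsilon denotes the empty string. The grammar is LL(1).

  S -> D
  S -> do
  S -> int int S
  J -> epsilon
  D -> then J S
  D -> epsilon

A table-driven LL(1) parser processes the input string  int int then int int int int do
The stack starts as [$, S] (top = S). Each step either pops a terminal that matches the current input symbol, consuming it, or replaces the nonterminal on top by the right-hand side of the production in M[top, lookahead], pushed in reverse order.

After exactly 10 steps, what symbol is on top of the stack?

S

step 1: stack=$ S  input=int int then int int int int do $  — expand S -> int int S
step 2: stack=$ S int int  input=int int then int int int int do $  — match int
step 3: stack=$ S int  input=int then int int int int do $  — match int
step 4: stack=$ S  input=then int int int int do $  — expand S -> D
step 5: stack=$ D  input=then int int int int do $  — expand D -> then J S
step 6: stack=$ S J then  input=then int int int int do $  — match then
step 7: stack=$ S J  input=int int int int do $  — expand J -> epsilon
step 8: stack=$ S  input=int int int int do $  — expand S -> int int S
step 9: stack=$ S int int  input=int int int int do $  — match int
step 10: stack=$ S int  input=int int int do $  — match int
Stack after step 10: $ S (top = S).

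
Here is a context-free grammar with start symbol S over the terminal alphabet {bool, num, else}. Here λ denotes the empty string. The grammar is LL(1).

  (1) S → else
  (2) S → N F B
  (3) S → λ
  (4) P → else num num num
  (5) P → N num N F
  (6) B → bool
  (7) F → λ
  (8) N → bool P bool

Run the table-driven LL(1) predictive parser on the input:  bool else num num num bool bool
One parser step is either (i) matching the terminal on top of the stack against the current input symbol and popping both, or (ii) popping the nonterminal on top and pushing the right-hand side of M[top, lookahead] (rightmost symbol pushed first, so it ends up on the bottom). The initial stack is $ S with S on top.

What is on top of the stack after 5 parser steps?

num

     Stack                        Input                              Action
  1  $ S                          bool else num num num bool bool $  expand S → N F B
  2  $ B F N                      bool else num num num bool bool $  expand N → bool P bool
  3  $ B F bool P bool            bool else num num num bool bool $  match bool
  4  $ B F bool P                 else num num num bool bool $       expand P → else num num num
  5  $ B F bool num num num else  else num num num bool bool $       match else
Stack after step 5: $ B F bool num num num (top = num).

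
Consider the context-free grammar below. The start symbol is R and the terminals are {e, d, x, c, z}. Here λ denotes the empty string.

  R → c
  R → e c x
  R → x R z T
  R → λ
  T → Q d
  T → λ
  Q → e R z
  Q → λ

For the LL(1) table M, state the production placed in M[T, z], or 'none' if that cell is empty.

T → λ

FIRST(R) = {λ, c, e, x}
FIRST(Q) = {λ, e}
FIRST(T) = {λ, d, e}  (via Q d)
FOLLOW(R) includes $ since R is the start symbol.
FOLLOW(R): in R→x R z T, R is followed by z T with FIRST {z}; in Q→e R z, R is followed by z with FIRST {z}. Thus FOLLOW(R) = {$, z}.
FOLLOW(T): in R→x R z T, the suffix after T is empty, so FOLLOW(T) ⊇ FOLLOW(R) = {$, z}. Thus FOLLOW(T) = {$, z}.
For T → Q d: FIRST(Q d) = {d, e}, so it goes in M[T, t] for t ∈ {d, e}.
For T → λ: FIRST(λ) = {λ}, so it goes in M[T, t] for t ∈ {}; since λ ∈ FIRST, also for every t ∈ FOLLOW(T) = {$, z}.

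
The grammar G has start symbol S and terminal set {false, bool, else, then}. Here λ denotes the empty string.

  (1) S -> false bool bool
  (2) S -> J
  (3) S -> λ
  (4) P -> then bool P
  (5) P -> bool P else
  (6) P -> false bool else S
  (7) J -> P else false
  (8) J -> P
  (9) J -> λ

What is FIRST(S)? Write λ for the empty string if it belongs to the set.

{λ, bool, false, then}

FIRST(P): from P->then bool P we get {then}; from P->bool P else we get {bool}; from P->false bool else S we get {false}. So FIRST(P) = {bool, false, then}.
FIRST(J): from J->P else false we get {bool, false, then}; from J->P we get {bool, false, then}; from J->λ we get {λ}. So FIRST(J) = {λ, bool, false, then}.
FIRST(S): from S->false bool bool we get {false}; from S->J we get {λ, bool, false, then}; from S->λ we get {λ}. So FIRST(S) = {λ, bool, false, then}.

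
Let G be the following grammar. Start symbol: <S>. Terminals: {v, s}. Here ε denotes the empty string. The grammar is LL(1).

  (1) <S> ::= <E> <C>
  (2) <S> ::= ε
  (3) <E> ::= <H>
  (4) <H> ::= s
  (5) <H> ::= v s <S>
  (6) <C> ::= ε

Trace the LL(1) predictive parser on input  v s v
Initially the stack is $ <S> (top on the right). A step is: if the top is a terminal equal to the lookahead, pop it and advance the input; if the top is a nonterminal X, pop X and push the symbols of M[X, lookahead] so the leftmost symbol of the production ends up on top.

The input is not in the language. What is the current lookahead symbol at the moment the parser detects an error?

      Stack              Input    Action
   1  $ <S>              v s v $  expand <S> ::= <E> <C>
   2  $ <C> <E>          v s v $  expand <E> ::= <H>
   3  $ <C> <H>          v s v $  expand <H> ::= v s <S>
   4  $ <C> <S> s v      v s v $  match v
   5  $ <C> <S> s        s v $    match s
   6  $ <C> <S>          v $      expand <S> ::= <E> <C>
   7  $ <C> <C> <E>      v $      expand <E> ::= <H>
   8  $ <C> <C> <H>      v $      expand <H> ::= v s <S>
   9  $ <C> <C> <S> s v  v $      match v
  10  $ <C> <C> <S> s    $        error: top is terminal s but lookahead is $

$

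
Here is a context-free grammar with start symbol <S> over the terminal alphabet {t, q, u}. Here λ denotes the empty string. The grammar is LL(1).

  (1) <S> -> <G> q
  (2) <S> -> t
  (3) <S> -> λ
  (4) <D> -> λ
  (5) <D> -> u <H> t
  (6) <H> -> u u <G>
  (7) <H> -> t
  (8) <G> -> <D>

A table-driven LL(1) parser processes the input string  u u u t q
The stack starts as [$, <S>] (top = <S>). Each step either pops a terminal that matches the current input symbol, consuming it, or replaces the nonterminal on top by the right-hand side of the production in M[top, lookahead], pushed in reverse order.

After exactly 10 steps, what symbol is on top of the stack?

q

step 1: stack=$ <S>  input=u u u t q $  — expand <S> -> <G> q
step 2: stack=$ q <G>  input=u u u t q $  — expand <G> -> <D>
step 3: stack=$ q <D>  input=u u u t q $  — expand <D> -> u <H> t
step 4: stack=$ q t <H> u  input=u u u t q $  — match u
step 5: stack=$ q t <H>  input=u u t q $  — expand <H> -> u u <G>
step 6: stack=$ q t <G> u u  input=u u t q $  — match u
step 7: stack=$ q t <G> u  input=u t q $  — match u
step 8: stack=$ q t <G>  input=t q $  — expand <G> -> <D>
step 9: stack=$ q t <D>  input=t q $  — expand <D> -> λ
step 10: stack=$ q t  input=t q $  — match t
Stack after step 10: $ q (top = q).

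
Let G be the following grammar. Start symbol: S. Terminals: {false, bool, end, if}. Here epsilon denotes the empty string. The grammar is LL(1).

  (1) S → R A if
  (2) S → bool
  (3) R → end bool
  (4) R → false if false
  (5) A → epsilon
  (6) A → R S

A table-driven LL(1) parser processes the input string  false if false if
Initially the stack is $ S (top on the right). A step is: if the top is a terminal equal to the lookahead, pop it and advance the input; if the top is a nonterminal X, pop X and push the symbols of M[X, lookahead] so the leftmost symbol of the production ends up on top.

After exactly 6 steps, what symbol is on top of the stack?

if

step 1: stack=$ S  input=false if false if $  — expand S → R A if
step 2: stack=$ if A R  input=false if false if $  — expand R → false if false
step 3: stack=$ if A false if false  input=false if false if $  — match false
step 4: stack=$ if A false if  input=if false if $  — match if
step 5: stack=$ if A false  input=false if $  — match false
step 6: stack=$ if A  input=if $  — expand A → epsilon
Stack after step 6: $ if (top = if).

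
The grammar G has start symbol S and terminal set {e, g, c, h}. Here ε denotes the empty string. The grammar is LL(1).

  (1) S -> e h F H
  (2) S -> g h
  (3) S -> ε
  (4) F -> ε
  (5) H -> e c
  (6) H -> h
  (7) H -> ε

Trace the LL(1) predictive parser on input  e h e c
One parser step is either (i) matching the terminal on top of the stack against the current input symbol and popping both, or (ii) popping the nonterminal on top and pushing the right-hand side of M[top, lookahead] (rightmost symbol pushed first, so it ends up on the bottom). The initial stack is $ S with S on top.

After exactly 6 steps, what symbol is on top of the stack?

c

step 1: stack=$ S  input=e h e c $  — expand S -> e h F H
step 2: stack=$ H F h e  input=e h e c $  — match e
step 3: stack=$ H F h  input=h e c $  — match h
step 4: stack=$ H F  input=e c $  — expand F -> ε
step 5: stack=$ H  input=e c $  — expand H -> e c
step 6: stack=$ c e  input=e c $  — match e
Stack after step 6: $ c (top = c).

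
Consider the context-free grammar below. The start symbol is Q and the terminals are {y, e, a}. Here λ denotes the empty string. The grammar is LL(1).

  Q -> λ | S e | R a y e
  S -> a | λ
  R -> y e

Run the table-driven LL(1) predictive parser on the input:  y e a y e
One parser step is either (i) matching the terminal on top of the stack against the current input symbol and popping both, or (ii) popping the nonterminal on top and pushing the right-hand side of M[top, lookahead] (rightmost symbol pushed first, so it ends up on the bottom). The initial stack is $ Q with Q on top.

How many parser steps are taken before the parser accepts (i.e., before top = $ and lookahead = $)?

7

     Stack        Input        Action
  1  $ Q          y e a y e $  expand Q -> R a y e
  2  $ e y a R    y e a y e $  expand R -> y e
  3  $ e y a e y  y e a y e $  match y
  4  $ e y a e    e a y e $    match e
  5  $ e y a      a y e $      match a
  6  $ e y        y e $        match y
  7  $ e          e $          match e
Accept reached after 7 steps.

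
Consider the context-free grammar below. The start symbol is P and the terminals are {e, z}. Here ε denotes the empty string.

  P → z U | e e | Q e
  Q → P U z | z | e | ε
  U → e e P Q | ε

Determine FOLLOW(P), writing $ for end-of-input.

{$, e, z}

FIRST(U): from U→e e P Q we get {e}; from U→ε we get {ε}. So FIRST(U) = {ε, e}.
FIRST(P): from P→z U we get {z}; from P→e e we get {e}; from P→Q e we get {e, z}. So FIRST(P) = {e, z}.
FIRST(Q): from Q→P U z we get {e, z}; from Q→z we get {z}; from Q→e we get {e}; from Q→ε we get {ε}. So FIRST(Q) = {ε, e, z}.
FOLLOW(P) includes $ since P is the start symbol.
FOLLOW(P): in Q→P U z, P is followed by U z with FIRST {e, z}; in U→e e P Q, P is followed by Q with FIRST {ε, e, z}; in U→e e P Q, the suffix after P is nullable, so FOLLOW(P) ⊇ FOLLOW(U) = {$, e, z}. Thus FOLLOW(P) = {$, e, z}.
FOLLOW(U): in P→z U, the suffix after U is empty, so FOLLOW(U) ⊇ FOLLOW(P) = {$, e, z}; in Q→P U z, U is followed by z with FIRST {z}. Thus FOLLOW(U) = {$, e, z}.
FOLLOW(Q): in P→Q e, Q is followed by e with FIRST {e}; in U→e e P Q, the suffix after Q is empty, so FOLLOW(Q) ⊇ FOLLOW(U) = {$, e, z}. Thus FOLLOW(Q) = {$, e, z}.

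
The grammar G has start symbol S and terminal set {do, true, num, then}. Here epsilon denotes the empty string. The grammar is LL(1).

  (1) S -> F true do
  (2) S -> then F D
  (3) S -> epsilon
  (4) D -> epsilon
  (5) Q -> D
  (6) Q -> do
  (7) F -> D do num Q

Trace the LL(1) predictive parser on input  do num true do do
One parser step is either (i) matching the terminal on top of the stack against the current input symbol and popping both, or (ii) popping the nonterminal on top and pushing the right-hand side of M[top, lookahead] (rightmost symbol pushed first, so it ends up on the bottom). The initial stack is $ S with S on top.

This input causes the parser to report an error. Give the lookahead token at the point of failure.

step 1: stack=$ S  input=do num true do do $  — expand S -> F true do
step 2: stack=$ do true F  input=do num true do do $  — expand F -> D do num Q
step 3: stack=$ do true Q num do D  input=do num true do do $  — expand D -> epsilon
step 4: stack=$ do true Q num do  input=do num true do do $  — match do
step 5: stack=$ do true Q num  input=num true do do $  — match num
step 6: stack=$ do true Q  input=true do do $  — expand Q -> D
step 7: stack=$ do true D  input=true do do $  — expand D -> epsilon
step 8: stack=$ do true  input=true do do $  — match true
step 9: stack=$ do  input=do do $  — match do
step 10: stack=$  input=do $  — error: stack empty but input remains

do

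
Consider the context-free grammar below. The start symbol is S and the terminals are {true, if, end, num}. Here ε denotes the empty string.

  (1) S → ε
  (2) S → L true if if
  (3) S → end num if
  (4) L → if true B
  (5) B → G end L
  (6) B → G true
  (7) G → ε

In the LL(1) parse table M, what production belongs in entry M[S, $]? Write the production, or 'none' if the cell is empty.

FIRST(L) = {if}
FIRST(G) = {ε}
FIRST(S) = {ε, end, if}  (via L true if if)
FIRST(B) = {end, true}  (via G end L, G true)
FOLLOW(S) includes $ since S is the start symbol.
FOLLOW(S): S appears on no right-hand side. Thus FOLLOW(S) = {$}.
For S → ε: FIRST(ε) = {ε}, so it goes in M[S, t] for t ∈ {}; since ε ∈ FIRST, also for every t ∈ FOLLOW(S) = {$}.
For S → L true if if: FIRST(L true if if) = {if}, so it goes in M[S, t] for t ∈ {if}.
For S → end num if: FIRST(end num if) = {end}, so it goes in M[S, t] for t ∈ {end}.

S → ε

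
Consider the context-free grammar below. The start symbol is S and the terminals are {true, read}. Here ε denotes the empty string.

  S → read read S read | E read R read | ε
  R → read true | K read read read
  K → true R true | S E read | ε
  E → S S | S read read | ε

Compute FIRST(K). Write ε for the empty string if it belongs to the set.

FIRST(S): from S→read read S read we get {read}; from S→E read R read we get {read}; from S→ε we get {ε}. So FIRST(S) = {ε, read}.
FIRST(E): from E→S S we get {ε, read}; from E→S read read we get {read}; from E→ε we get {ε}. So FIRST(E) = {ε, read}.
FIRST(K): from K→true R true we get {true}; from K→S E read we get {read}; from K→ε we get {ε}. So FIRST(K) = {ε, read, true}.
FIRST(R): from R→read true we get {read}; from R→K read read read we get {read, true}. So FIRST(R) = {read, true}.

{ε, read, true}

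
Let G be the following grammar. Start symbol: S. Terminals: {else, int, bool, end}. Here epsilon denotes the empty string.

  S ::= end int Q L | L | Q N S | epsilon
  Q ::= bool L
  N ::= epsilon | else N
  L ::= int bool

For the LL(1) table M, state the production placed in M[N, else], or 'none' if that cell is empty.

FIRST(Q) = {bool}
FIRST(N) = {epsilon, else}
FIRST(L) = {int}
FIRST(S) = {epsilon, bool, end, int}  (via L, Q N S)
FOLLOW(S) includes $ since S is the start symbol.
FOLLOW(S): in S::=Q N S, the suffix after S is empty (adds nothing new). Thus FOLLOW(S) = {$}.
FOLLOW(N): in S::=Q N S, N is followed by S with FIRST {epsilon, bool, end, int}; in S::=Q N S, the suffix after N is nullable, so FOLLOW(N) ⊇ FOLLOW(S) = {$}; in N::=else N, the suffix after N is empty (adds nothing new). Thus FOLLOW(N) = {$, bool, end, int}.
For N ::= epsilon: FIRST(epsilon) = {epsilon}, so it goes in M[N, t] for t ∈ {}; since epsilon ∈ FIRST, also for every t ∈ FOLLOW(N) = {$, bool, end, int}.
For N ::= else N: FIRST(else N) = {else}, so it goes in M[N, t] for t ∈ {else}.

N ::= else N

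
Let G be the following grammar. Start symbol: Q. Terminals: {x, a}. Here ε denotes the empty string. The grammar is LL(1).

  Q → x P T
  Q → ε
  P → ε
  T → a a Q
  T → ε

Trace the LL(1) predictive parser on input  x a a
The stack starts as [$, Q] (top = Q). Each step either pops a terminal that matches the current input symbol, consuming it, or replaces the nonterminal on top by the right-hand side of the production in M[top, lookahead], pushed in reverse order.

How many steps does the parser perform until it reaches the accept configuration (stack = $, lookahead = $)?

step 1: stack=$ Q  input=x a a $  — expand Q → x P T
step 2: stack=$ T P x  input=x a a $  — match x
step 3: stack=$ T P  input=a a $  — expand P → ε
step 4: stack=$ T  input=a a $  — expand T → a a Q
step 5: stack=$ Q a a  input=a a $  — match a
step 6: stack=$ Q a  input=a $  — match a
step 7: stack=$ Q  input=$  — expand Q → ε
Accept reached after 7 steps.

7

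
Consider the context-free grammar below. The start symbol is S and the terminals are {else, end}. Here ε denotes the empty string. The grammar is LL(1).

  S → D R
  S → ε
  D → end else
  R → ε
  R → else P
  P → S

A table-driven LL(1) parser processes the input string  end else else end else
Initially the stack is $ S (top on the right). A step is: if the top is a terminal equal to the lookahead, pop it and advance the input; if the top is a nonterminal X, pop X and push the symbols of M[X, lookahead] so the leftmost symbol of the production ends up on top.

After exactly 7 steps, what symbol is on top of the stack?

     Stack         Input                     Action
  1  $ S           end else else end else $  expand S → D R
  2  $ R D         end else else end else $  expand D → end else
  3  $ R else end  end else else end else $  match end
  4  $ R else      else else end else $      match else
  5  $ R           else end else $           expand R → else P
  6  $ P else      else end else $           match else
  7  $ P           end else $                expand P → S
Stack after step 7: $ S (top = S).

S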